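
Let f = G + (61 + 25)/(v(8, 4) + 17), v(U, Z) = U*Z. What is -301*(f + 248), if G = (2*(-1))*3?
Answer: -513592/7 ≈ -73370.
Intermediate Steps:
G = -6 (G = -2*3 = -6)
f = -208/49 (f = -6 + (61 + 25)/(8*4 + 17) = -6 + 86/(32 + 17) = -6 + 86/49 = -208/49 ≈ -4.2449)
-301*(f + 248) = -301*(-208/49 + 248) = -301*11944/49 = -513592/7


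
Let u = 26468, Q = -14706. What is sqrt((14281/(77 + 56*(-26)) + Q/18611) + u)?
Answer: 3*sqrt(1936259840906902707)/25664569 ≈ 162.66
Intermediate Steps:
sqrt((14281/(77 + 56*(-26)) + Q/18611) + u) = sqrt((14281/(77 + 56*(-26)) - 14706/18611) + 26468) = sqrt((14281/(77 - 1456) - 14706*1/18611) + 26468) = sqrt((14281/(-1379) - 14706/18611) + 26468) = sqrt((14281*(-1/1379) - 14706/18611) + 26468) = sqrt((-14281/1379 - 14706/18611) + 26468) = sqrt(-286063265/25664569 + 26468) = sqrt(679003749027/25664569) = 3*sqrt(1936259840906902707)/25664569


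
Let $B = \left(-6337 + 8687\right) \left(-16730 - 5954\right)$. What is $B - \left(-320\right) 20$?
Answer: $-53301000$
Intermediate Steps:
$B = -53307400$ ($B = 2350 \left(-22684\right) = -53307400$)
$B - \left(-320\right) 20 = -53307400 - \left(-320\right) 20 = -53307400 - -6400 = -53307400 + 6400 = -53301000$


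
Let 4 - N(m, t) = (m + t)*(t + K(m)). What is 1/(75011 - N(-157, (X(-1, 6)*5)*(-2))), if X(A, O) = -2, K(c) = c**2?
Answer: -1/3304646 ≈ -3.0260e-7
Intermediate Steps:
N(m, t) = 4 - (m + t)*(t + m**2)
1/(75011 - N(-157, (X(-1, 6)*5)*(-2))) = 1/(75011 - (4 - 1*(-157)**3 - (-2*5*(-2))**2 - 1*(-157)*-2*5*(-2) - 1*-2*5*(-2)*(-157)**2)) = 1/(75011 - (4 - 1*(-3869893) - (-10*(-2))**2 - 1*(-157)*(-10*(-2)) - 1*(-10*(-2))*24649)) = 1/(75011 - (4 + 3869893 - 1*20**2 - 1*(-157)*20 - 1*20*24649)) = 1/(75011 - (4 + 3869893 - 1*400 + 3140 - 492980)) = 1/(75011 - (4 + 3869893 - 400 + 3140 - 492980)) = 1/(75011 - 1*3379657) = 1/(75011 - 3379657) = 1/(-3304646) = -1/3304646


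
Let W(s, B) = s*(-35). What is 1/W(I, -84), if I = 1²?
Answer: -1/35 ≈ -0.028571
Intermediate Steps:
I = 1
W(s, B) = -35*s
1/W(I, -84) = 1/(-35*1) = 1/(-35) = -1/35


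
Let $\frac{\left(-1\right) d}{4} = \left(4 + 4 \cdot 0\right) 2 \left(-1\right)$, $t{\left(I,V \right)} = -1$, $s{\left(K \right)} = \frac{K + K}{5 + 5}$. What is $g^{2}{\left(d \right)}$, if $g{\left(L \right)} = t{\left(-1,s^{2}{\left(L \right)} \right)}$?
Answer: $1$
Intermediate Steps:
$s{\left(K \right)} = \frac{K}{5}$ ($s{\left(K \right)} = \frac{2 K}{10} = 2 K \frac{1}{10} = \frac{K}{5}$)
$d = 32$ ($d = - 4 \left(4 + 4 \cdot 0\right) 2 \left(-1\right) = - 4 \left(4 + 0\right) 2 \left(-1\right) = - 4 \cdot 4 \cdot 2 \left(-1\right) = - 4 \cdot 8 \left(-1\right) = \left(-4\right) \left(-8\right) = 32$)
$g{\left(L \right)} = -1$
$g^{2}{\left(d \right)} = \left(-1\right)^{2} = 1$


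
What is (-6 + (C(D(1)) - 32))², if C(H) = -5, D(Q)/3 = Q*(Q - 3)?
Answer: 1849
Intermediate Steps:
D(Q) = 3*Q*(-3 + Q) (D(Q) = 3*(Q*(Q - 3)) = 3*(Q*(-3 + Q)) = 3*Q*(-3 + Q))
(-6 + (C(D(1)) - 32))² = (-6 + (-5 - 32))² = (-6 - 37)² = (-43)² = 1849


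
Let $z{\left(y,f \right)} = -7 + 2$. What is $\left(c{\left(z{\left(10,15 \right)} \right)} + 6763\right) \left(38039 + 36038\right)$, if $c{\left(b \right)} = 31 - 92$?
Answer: $496464054$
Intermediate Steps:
$z{\left(y,f \right)} = -5$
$c{\left(b \right)} = -61$
$\left(c{\left(z{\left(10,15 \right)} \right)} + 6763\right) \left(38039 + 36038\right) = \left(-61 + 6763\right) \left(38039 + 36038\right) = 6702 \cdot 74077 = 496464054$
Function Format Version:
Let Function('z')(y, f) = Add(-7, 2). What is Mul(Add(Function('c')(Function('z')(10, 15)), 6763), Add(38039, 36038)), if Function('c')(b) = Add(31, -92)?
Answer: 496464054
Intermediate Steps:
Function('z')(y, f) = -5
Function('c')(b) = -61
Mul(Add(Function('c')(Function('z')(10, 15)), 6763), Add(38039, 36038)) = Mul(Add(-61, 6763), Add(38039, 36038)) = Mul(6702, 74077) = 496464054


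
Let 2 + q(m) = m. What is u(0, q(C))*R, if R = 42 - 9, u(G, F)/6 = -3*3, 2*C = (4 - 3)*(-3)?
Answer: -1782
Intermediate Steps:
C = -3/2 (C = ((4 - 3)*(-3))/2 = (1*(-3))/2 = (½)*(-3) = -3/2 ≈ -1.5000)
q(m) = -2 + m
u(G, F) = -54 (u(G, F) = 6*(-3*3) = 6*(-9) = -54)
R = 33
u(0, q(C))*R = -54*33 = -1782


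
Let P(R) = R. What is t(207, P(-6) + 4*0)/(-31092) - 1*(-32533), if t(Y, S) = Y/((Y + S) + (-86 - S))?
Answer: 40797813383/1254044 ≈ 32533.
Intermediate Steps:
t(Y, S) = Y/(-86 + Y) (t(Y, S) = Y/((S + Y) + (-86 - S)) = Y/(-86 + Y))
t(207, P(-6) + 4*0)/(-31092) - 1*(-32533) = (207/(-86 + 207))/(-31092) - 1*(-32533) = (207/121)*(-1/31092) + 32533 = -69/1254044 + 32533 = 40797813383/1254044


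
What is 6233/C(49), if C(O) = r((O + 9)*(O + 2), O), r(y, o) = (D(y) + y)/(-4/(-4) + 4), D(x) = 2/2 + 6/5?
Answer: 155825/14801 ≈ 10.528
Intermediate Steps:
D(x) = 11/5 (D(x) = 2*(½) + 6*(⅕) = 1 + 6/5 = 11/5)
r(y, o) = 11/25 + y/5 (r(y, o) = (11/5 + y)/(-4/(-4) + 4) = (11/5 + y)/(-4*(-¼) + 4) = (11/5 + y)/(1 + 4) = (11/5 + y)/5 = (11/5 + y)*(⅕) = 11/25 + y/5)
C(O) = 11/25 + (2 + O)*(9 + O)/5 (C(O) = 11/25 + ((O + 9)*(O + 2))/5 = 11/25 + ((9 + O)*(2 + O))/5 = 11/25 + ((2 + O)*(9 + O))/5 = 11/25 + (2 + O)*(9 + O)/5)
6233/C(49) = 6233/(101/25 + (⅕)*49² + (11/5)*49) = 6233/(101/25 + (⅕)*2401 + 539/5) = 6233/(101/25 + 2401/5 + 539/5) = 6233/(14801/25) = 6233*(25/14801) = 155825/14801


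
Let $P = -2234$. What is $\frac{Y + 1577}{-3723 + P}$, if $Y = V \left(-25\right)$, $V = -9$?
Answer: $- \frac{1802}{5957} \approx -0.3025$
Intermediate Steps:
$Y = 225$ ($Y = \left(-9\right) \left(-25\right) = 225$)
$\frac{Y + 1577}{-3723 + P} = \frac{225 + 1577}{-3723 - 2234} = \frac{1802}{-5957} = 1802 \left(- \frac{1}{5957}\right) = - \frac{1802}{5957}$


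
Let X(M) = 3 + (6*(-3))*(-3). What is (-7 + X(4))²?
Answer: 2500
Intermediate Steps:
X(M) = 57 (X(M) = 3 - 18*(-3) = 3 + 54 = 57)
(-7 + X(4))² = (-7 + 57)² = 50² = 2500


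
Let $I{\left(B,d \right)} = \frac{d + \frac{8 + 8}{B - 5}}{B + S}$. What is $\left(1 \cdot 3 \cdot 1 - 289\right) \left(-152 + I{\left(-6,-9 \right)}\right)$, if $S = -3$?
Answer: $\frac{388258}{9} \approx 43140.0$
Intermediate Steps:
$I{\left(B,d \right)} = \frac{d + \frac{16}{-5 + B}}{-3 + B}$ ($I{\left(B,d \right)} = \frac{d + \frac{8 + 8}{B - 5}}{B - 3} = \frac{d + \frac{16}{-5 + B}}{-3 + B}$)
$\left(1 \cdot 3 \cdot 1 - 289\right) \left(-152 + I{\left(-6,-9 \right)}\right) = \left(1 \cdot 3 \cdot 1 - 289\right) \left(-152 + \frac{16 - -45 - -54}{15 + \left(-6\right)^{2} - -48}\right) = \left(3 \cdot 1 - 289\right) \left(-152 + \frac{16 + 45 + 54}{15 + 36 + 48}\right) = \left(3 - 289\right) \left(-152 + \frac{1}{99} \cdot 115\right) = - 286 \left(-152 + \frac{1}{99} \cdot 115\right) = - 286 \left(-152 + \frac{115}{99}\right) = \left(-286\right) \left(- \frac{14933}{99}\right) = \frac{388258}{9}$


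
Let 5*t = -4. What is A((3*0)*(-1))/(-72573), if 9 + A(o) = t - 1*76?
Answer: 143/120955 ≈ 0.0011823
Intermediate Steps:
t = -⅘ (t = (⅕)*(-4) = -⅘ ≈ -0.80000)
A(o) = -429/5 (A(o) = -9 + (-⅘ - 1*76) = -9 + (-⅘ - 76) = -9 - 384/5 = -429/5)
A((3*0)*(-1))/(-72573) = -429/5/(-72573) = -429/5*(-1/72573) = 143/120955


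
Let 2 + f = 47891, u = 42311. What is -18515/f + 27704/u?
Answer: 543328691/2026231479 ≈ 0.26815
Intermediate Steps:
f = 47889 (f = -2 + 47891 = 47889)
-18515/f + 27704/u = -18515/47889 + 27704/42311 = 543328691/2026231479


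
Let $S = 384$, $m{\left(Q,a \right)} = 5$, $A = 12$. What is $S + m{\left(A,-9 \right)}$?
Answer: $389$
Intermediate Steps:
$S + m{\left(A,-9 \right)} = 384 + 5 = 389$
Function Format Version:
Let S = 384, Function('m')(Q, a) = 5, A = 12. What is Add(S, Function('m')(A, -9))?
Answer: 389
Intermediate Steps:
Add(S, Function('m')(A, -9)) = Add(384, 5) = 389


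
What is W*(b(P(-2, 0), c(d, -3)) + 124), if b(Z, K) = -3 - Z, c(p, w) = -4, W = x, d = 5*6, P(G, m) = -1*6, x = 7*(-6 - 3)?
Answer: -8001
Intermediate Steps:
x = -63 (x = 7*(-9) = -63)
P(G, m) = -6
d = 30
W = -63
W*(b(P(-2, 0), c(d, -3)) + 124) = -63*((-3 - 1*(-6)) + 124) = -63*((-3 + 6) + 124) = -63*(3 + 124) = -63*127 = -8001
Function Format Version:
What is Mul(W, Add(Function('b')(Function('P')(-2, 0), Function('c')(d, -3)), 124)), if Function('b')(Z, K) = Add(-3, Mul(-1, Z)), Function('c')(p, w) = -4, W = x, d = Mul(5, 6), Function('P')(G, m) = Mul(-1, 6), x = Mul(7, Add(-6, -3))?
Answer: -8001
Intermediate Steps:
x = -63 (x = Mul(7, -9) = -63)
Function('P')(G, m) = -6
d = 30
W = -63
Mul(W, Add(Function('b')(Function('P')(-2, 0), Function('c')(d, -3)), 124)) = Mul(-63, Add(Add(-3, Mul(-1, -6)), 124)) = Mul(-63, Add(Add(-3, 6), 124)) = Mul(-63, Add(3, 124)) = Mul(-63, 127) = -8001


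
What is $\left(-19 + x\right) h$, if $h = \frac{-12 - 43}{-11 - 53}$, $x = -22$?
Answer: $- \frac{2255}{64} \approx -35.234$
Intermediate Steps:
$h = \frac{55}{64}$ ($h = - \frac{55}{-64} = \left(-55\right) \left(- \frac{1}{64}\right) = \frac{55}{64} \approx 0.85938$)
$\left(-19 + x\right) h = \left(-19 - 22\right) \frac{55}{64} = \left(-41\right) \frac{55}{64} = - \frac{2255}{64}$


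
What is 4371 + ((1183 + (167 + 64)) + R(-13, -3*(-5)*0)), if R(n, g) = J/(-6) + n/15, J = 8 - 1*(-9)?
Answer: 57813/10 ≈ 5781.3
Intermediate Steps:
J = 17 (J = 8 + 9 = 17)
R(n, g) = -17/6 + n/15 (R(n, g) = 17/(-6) + n/15 = 17*(-1/6) + n*(1/15) = -17/6 + n/15)
4371 + ((1183 + (167 + 64)) + R(-13, -3*(-5)*0)) = 4371 + ((1183 + (167 + 64)) + (-17/6 + (1/15)*(-13))) = 4371 + ((1183 + 231) + (-17/6 - 13/15)) = 4371 + (1414 - 37/10) = 4371 + 14103/10 = 57813/10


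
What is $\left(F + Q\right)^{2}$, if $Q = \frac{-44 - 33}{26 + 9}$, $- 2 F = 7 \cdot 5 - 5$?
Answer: $\frac{7396}{25} \approx 295.84$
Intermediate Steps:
$F = -15$ ($F = - \frac{7 \cdot 5 - 5}{2} = - \frac{35 - 5}{2} = \left(- \frac{1}{2}\right) 30 = -15$)
$Q = - \frac{11}{5}$ ($Q = - \frac{77}{35} = \left(-77\right) \frac{1}{35} = - \frac{11}{5} \approx -2.2$)
$\left(F + Q\right)^{2} = \left(-15 - \frac{11}{5}\right)^{2} = \left(- \frac{86}{5}\right)^{2} = \frac{7396}{25}$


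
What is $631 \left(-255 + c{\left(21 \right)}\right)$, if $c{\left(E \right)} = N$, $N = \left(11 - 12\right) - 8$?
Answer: $-166584$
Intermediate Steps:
$N = -9$ ($N = -1 - 8 = -9$)
$c{\left(E \right)} = -9$
$631 \left(-255 + c{\left(21 \right)}\right) = 631 \left(-255 - 9\right) = 631 \left(-264\right) = -166584$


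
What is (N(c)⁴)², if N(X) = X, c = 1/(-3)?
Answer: 1/6561 ≈ 0.00015242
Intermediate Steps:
c = -⅓ (c = 1*(-⅓) = -⅓ ≈ -0.33333)
(N(c)⁴)² = ((-⅓)⁴)² = (1/81)² = 1/6561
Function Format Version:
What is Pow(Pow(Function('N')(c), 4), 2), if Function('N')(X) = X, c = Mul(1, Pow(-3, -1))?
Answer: Rational(1, 6561) ≈ 0.00015242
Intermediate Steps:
c = Rational(-1, 3) (c = Mul(1, Rational(-1, 3)) = Rational(-1, 3) ≈ -0.33333)
Pow(Pow(Function('N')(c), 4), 2) = Pow(Pow(Rational(-1, 3), 4), 2) = Pow(Rational(1, 81), 2) = Rational(1, 6561)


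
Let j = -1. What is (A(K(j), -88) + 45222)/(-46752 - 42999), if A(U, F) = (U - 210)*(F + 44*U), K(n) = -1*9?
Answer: -50406/29917 ≈ -1.6849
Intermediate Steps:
K(n) = -9
A(U, F) = (-210 + U)*(F + 44*U)
(A(K(j), -88) + 45222)/(-46752 - 42999) = ((-9240*(-9) - 210*(-88) + 44*(-9)² - 88*(-9)) + 45222)/(-46752 - 42999) = ((83160 + 18480 + 44*81 + 792) + 45222)/(-89751) = ((83160 + 18480 + 3564 + 792) + 45222)*(-1/89751) = (105996 + 45222)*(-1/89751) = 151218*(-1/89751) = -50406/29917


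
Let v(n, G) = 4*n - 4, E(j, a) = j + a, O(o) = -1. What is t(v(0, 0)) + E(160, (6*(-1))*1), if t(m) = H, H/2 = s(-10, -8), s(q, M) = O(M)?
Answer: 152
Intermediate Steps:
s(q, M) = -1
E(j, a) = a + j
v(n, G) = -4 + 4*n
H = -2 (H = 2*(-1) = -2)
t(m) = -2
t(v(0, 0)) + E(160, (6*(-1))*1) = -2 + ((6*(-1))*1 + 160) = -2 + (-6*1 + 160) = -2 + (-6 + 160) = -2 + 154 = 152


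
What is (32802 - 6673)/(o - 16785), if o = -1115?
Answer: -26129/17900 ≈ -1.4597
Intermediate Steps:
(32802 - 6673)/(o - 16785) = (32802 - 6673)/(-1115 - 16785) = 26129/(-17900) = 26129*(-1/17900) = -26129/17900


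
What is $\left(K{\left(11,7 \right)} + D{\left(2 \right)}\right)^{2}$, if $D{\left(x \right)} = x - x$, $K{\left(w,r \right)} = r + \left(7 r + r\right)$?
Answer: $3969$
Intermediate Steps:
$K{\left(w,r \right)} = 9 r$ ($K{\left(w,r \right)} = r + 8 r = 9 r$)
$D{\left(x \right)} = 0$
$\left(K{\left(11,7 \right)} + D{\left(2 \right)}\right)^{2} = \left(9 \cdot 7 + 0\right)^{2} = \left(63 + 0\right)^{2} = 63^{2} = 3969$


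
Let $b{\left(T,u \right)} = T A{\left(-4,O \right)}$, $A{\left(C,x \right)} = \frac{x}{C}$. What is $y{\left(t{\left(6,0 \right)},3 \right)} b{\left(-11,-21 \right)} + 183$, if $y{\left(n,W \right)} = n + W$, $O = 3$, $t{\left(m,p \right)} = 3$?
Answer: $\frac{465}{2} \approx 232.5$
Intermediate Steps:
$b{\left(T,u \right)} = - \frac{3 T}{4}$ ($b{\left(T,u \right)} = T \frac{3}{-4} = T 3 \left(- \frac{1}{4}\right) = T \left(- \frac{3}{4}\right) = - \frac{3 T}{4}$)
$y{\left(n,W \right)} = W + n$
$y{\left(t{\left(6,0 \right)},3 \right)} b{\left(-11,-21 \right)} + 183 = \left(3 + 3\right) \left(\left(- \frac{3}{4}\right) \left(-11\right)\right) + 183 = 6 \cdot \frac{33}{4} + 183 = \frac{99}{2} + 183 = \frac{465}{2}$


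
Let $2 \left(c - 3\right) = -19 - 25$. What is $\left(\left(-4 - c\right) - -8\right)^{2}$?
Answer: $529$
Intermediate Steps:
$c = -19$ ($c = 3 + \frac{-19 - 25}{2} = 3 + \frac{1}{2} \left(-44\right) = 3 - 22 = -19$)
$\left(\left(-4 - c\right) - -8\right)^{2} = \left(\left(-4 - -19\right) - -8\right)^{2} = \left(\left(-4 + 19\right) + 8\right)^{2} = \left(15 + 8\right)^{2} = 23^{2} = 529$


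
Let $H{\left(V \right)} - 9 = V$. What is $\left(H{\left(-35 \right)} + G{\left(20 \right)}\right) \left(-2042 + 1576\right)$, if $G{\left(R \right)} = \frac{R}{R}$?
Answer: $11650$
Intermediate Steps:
$H{\left(V \right)} = 9 + V$
$G{\left(R \right)} = 1$
$\left(H{\left(-35 \right)} + G{\left(20 \right)}\right) \left(-2042 + 1576\right) = \left(\left(9 - 35\right) + 1\right) \left(-2042 + 1576\right) = \left(-26 + 1\right) \left(-466\right) = \left(-25\right) \left(-466\right) = 11650$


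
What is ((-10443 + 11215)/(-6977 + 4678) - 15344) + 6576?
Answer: -20158404/2299 ≈ -8768.3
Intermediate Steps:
((-10443 + 11215)/(-6977 + 4678) - 15344) + 6576 = (772/(-2299) - 15344) + 6576 = (772*(-1/2299) - 15344) + 6576 = (-772/2299 - 15344) + 6576 = -35276628/2299 + 6576 = -20158404/2299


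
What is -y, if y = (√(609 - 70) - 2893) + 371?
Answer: 2522 - 7*√11 ≈ 2498.8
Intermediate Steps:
y = -2522 + 7*√11 (y = (√539 - 2893) + 371 = (7*√11 - 2893) + 371 = (-2893 + 7*√11) + 371 = -2522 + 7*√11 ≈ -2498.8)
-y = -(-2522 + 7*√11) = 2522 - 7*√11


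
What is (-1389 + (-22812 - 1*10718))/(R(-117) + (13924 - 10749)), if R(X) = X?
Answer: -34919/3058 ≈ -11.419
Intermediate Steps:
(-1389 + (-22812 - 1*10718))/(R(-117) + (13924 - 10749)) = (-1389 + (-22812 - 1*10718))/(-117 + (13924 - 10749)) = (-1389 + (-22812 - 10718))/(-117 + 3175) = (-1389 - 33530)/3058 = -34919*1/3058 = -34919/3058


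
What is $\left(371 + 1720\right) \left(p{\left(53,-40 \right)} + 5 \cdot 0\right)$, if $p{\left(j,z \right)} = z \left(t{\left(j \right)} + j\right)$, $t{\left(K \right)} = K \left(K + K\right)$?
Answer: $-474322440$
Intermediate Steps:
$t{\left(K \right)} = 2 K^{2}$ ($t{\left(K \right)} = K 2 K = 2 K^{2}$)
$p{\left(j,z \right)} = z \left(j + 2 j^{2}\right)$ ($p{\left(j,z \right)} = z \left(2 j^{2} + j\right) = z \left(j + 2 j^{2}\right)$)
$\left(371 + 1720\right) \left(p{\left(53,-40 \right)} + 5 \cdot 0\right) = \left(371 + 1720\right) \left(53 \left(-40\right) \left(1 + 2 \cdot 53\right) + 5 \cdot 0\right) = 2091 \left(53 \left(-40\right) \left(1 + 106\right) + 0\right) = 2091 \left(53 \left(-40\right) 107 + 0\right) = 2091 \left(-226840 + 0\right) = 2091 \left(-226840\right) = -474322440$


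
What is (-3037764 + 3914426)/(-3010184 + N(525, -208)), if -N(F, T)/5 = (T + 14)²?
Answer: -438331/1599182 ≈ -0.27410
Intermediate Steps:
N(F, T) = -5*(14 + T)² (N(F, T) = -5*(T + 14)² = -5*(14 + T)²)
(-3037764 + 3914426)/(-3010184 + N(525, -208)) = (-3037764 + 3914426)/(-3010184 - 5*(14 - 208)²) = 876662/(-3010184 - 5*(-194)²) = 876662/(-3010184 - 5*37636) = 876662/(-3010184 - 188180) = 876662/(-3198364) = 876662*(-1/3198364) = -438331/1599182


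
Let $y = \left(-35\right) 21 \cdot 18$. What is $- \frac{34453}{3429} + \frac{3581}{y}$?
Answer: $- \frac{5778919}{560070} \approx -10.318$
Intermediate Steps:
$y = -13230$ ($y = \left(-735\right) 18 = -13230$)
$- \frac{34453}{3429} + \frac{3581}{y} = - \frac{34453}{3429} + \frac{3581}{-13230} = \left(-34453\right) \frac{1}{3429} + 3581 \left(- \frac{1}{13230}\right) = - \frac{34453}{3429} - \frac{3581}{13230} = - \frac{5778919}{560070}$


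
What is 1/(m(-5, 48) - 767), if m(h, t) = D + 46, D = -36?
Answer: -1/757 ≈ -0.0013210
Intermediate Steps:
m(h, t) = 10 (m(h, t) = -36 + 46 = 10)
1/(m(-5, 48) - 767) = 1/(10 - 767) = 1/(-757) = -1/757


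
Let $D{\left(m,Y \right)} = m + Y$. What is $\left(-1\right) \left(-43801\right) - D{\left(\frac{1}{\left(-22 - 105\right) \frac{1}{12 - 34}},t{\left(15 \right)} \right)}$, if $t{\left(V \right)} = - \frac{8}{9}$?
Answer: $\frac{50065361}{1143} \approx 43802.0$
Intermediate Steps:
$t{\left(V \right)} = - \frac{8}{9}$ ($t{\left(V \right)} = \left(-8\right) \frac{1}{9} = - \frac{8}{9}$)
$D{\left(m,Y \right)} = Y + m$
$\left(-1\right) \left(-43801\right) - D{\left(\frac{1}{\left(-22 - 105\right) \frac{1}{12 - 34}},t{\left(15 \right)} \right)} = \left(-1\right) \left(-43801\right) - \left(- \frac{8}{9} + \frac{1}{\left(-22 - 105\right) \frac{1}{12 - 34}}\right) = 43801 - \left(- \frac{8}{9} + \frac{1}{\left(-127\right) \frac{1}{-22}}\right) = 43801 - \left(- \frac{8}{9} + \frac{1}{\left(-127\right) \left(- \frac{1}{22}\right)}\right) = 43801 - \left(- \frac{8}{9} + \frac{1}{\frac{127}{22}}\right) = 43801 - \left(- \frac{8}{9} + \frac{22}{127}\right) = 43801 - - \frac{818}{1143} = 43801 + \frac{818}{1143} = \frac{50065361}{1143}$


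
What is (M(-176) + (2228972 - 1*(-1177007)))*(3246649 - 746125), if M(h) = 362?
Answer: 8517637422684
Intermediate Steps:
(M(-176) + (2228972 - 1*(-1177007)))*(3246649 - 746125) = (362 + (2228972 - 1*(-1177007)))*(3246649 - 746125) = (362 + (2228972 + 1177007))*2500524 = (362 + 3405979)*2500524 = 3406341*2500524 = 8517637422684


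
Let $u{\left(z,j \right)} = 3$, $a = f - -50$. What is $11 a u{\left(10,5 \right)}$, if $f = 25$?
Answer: $2475$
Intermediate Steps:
$a = 75$ ($a = 25 - -50 = 25 + 50 = 75$)
$11 a u{\left(10,5 \right)} = 11 \cdot 75 \cdot 3 = 825 \cdot 3 = 2475$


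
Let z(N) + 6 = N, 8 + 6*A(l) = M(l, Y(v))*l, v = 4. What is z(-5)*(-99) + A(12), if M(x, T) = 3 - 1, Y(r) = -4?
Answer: 3275/3 ≈ 1091.7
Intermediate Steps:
M(x, T) = 2
A(l) = -4/3 + l/3 (A(l) = -4/3 + (2*l)/6 = -4/3 + l/3)
z(N) = -6 + N
z(-5)*(-99) + A(12) = (-6 - 5)*(-99) + (-4/3 + (⅓)*12) = -11*(-99) + (-4/3 + 4) = 1089 + 8/3 = 3275/3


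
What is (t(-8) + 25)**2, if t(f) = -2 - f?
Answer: 961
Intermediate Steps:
(t(-8) + 25)**2 = ((-2 - 1*(-8)) + 25)**2 = ((-2 + 8) + 25)**2 = (6 + 25)**2 = 31**2 = 961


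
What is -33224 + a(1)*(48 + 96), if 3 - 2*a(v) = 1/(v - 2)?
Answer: -32936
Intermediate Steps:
a(v) = 3/2 - 1/(2*(-2 + v)) (a(v) = 3/2 - 1/(2*(v - 2)) = 3/2 - 1/(2*(-2 + v)))
-33224 + a(1)*(48 + 96) = -33224 + ((-7 + 3*1)/(2*(-2 + 1)))*(48 + 96) = -33224 + ((½)*(-7 + 3)/(-1))*144 = -33224 + ((½)*(-1)*(-4))*144 = -33224 + 2*144 = -33224 + 288 = -32936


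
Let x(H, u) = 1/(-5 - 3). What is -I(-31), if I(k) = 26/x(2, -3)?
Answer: 208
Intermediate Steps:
x(H, u) = -⅛ (x(H, u) = 1/(-8) = -⅛)
I(k) = -208 (I(k) = 26/(-⅛) = 26*(-8) = -208)
-I(-31) = -1*(-208) = 208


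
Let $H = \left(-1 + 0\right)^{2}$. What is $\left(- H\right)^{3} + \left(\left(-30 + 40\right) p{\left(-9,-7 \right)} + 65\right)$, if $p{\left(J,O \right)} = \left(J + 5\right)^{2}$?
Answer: $224$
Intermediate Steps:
$p{\left(J,O \right)} = \left(5 + J\right)^{2}$
$H = 1$ ($H = \left(-1\right)^{2} = 1$)
$\left(- H\right)^{3} + \left(\left(-30 + 40\right) p{\left(-9,-7 \right)} + 65\right) = \left(\left(-1\right) 1\right)^{3} + \left(\left(-30 + 40\right) \left(5 - 9\right)^{2} + 65\right) = \left(-1\right)^{3} + \left(10 \left(-4\right)^{2} + 65\right) = -1 + \left(10 \cdot 16 + 65\right) = -1 + \left(160 + 65\right) = -1 + 225 = 224$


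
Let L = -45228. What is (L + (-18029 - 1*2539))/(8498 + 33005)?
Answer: -65796/41503 ≈ -1.5853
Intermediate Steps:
(L + (-18029 - 1*2539))/(8498 + 33005) = (-45228 + (-18029 - 1*2539))/(8498 + 33005) = (-45228 + (-18029 - 2539))/41503 = (-45228 - 20568)*(1/41503) = -65796*1/41503 = -65796/41503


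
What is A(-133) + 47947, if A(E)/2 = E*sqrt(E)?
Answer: 47947 - 266*I*sqrt(133) ≈ 47947.0 - 3067.7*I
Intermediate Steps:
A(E) = 2*E**(3/2) (A(E) = 2*(E*sqrt(E)) = 2*E**(3/2))
A(-133) + 47947 = 2*(-133)**(3/2) + 47947 = 2*(-133*I*sqrt(133)) + 47947 = -266*I*sqrt(133) + 47947 = 47947 - 266*I*sqrt(133)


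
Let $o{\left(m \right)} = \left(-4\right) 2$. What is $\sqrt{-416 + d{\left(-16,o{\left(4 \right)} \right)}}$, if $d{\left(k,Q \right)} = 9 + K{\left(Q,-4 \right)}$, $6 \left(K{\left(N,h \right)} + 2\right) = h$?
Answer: $\frac{i \sqrt{3687}}{3} \approx 20.24 i$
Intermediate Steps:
$K{\left(N,h \right)} = -2 + \frac{h}{6}$
$o{\left(m \right)} = -8$
$d{\left(k,Q \right)} = \frac{19}{3}$ ($d{\left(k,Q \right)} = 9 + \left(-2 + \frac{1}{6} \left(-4\right)\right) = 9 - \frac{8}{3} = \frac{19}{3}$)
$\sqrt{-416 + d{\left(-16,o{\left(4 \right)} \right)}} = \sqrt{-416 + \frac{19}{3}} = \sqrt{- \frac{1229}{3}} = \frac{i \sqrt{3687}}{3}$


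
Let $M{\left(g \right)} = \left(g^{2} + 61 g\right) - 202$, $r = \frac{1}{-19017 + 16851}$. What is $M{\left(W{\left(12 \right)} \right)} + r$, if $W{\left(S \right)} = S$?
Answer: $\frac{1459883}{2166} \approx 674.0$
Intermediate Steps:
$r = - \frac{1}{2166}$ ($r = \frac{1}{-2166} = - \frac{1}{2166} \approx -0.00046168$)
$M{\left(g \right)} = -202 + g^{2} + 61 g$
$M{\left(W{\left(12 \right)} \right)} + r = \left(-202 + 12^{2} + 61 \cdot 12\right) - \frac{1}{2166} = \left(-202 + 144 + 732\right) - \frac{1}{2166} = 674 - \frac{1}{2166} = \frac{1459883}{2166}$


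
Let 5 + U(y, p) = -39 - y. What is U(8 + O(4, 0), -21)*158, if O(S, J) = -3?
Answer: -7742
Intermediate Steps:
U(y, p) = -44 - y (U(y, p) = -5 + (-39 - y) = -44 - y)
U(8 + O(4, 0), -21)*158 = (-44 - (8 - 3))*158 = (-44 - 1*5)*158 = (-44 - 5)*158 = -49*158 = -7742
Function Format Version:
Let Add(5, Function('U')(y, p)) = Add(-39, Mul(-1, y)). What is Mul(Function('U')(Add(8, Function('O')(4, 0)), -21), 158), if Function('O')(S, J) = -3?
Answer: -7742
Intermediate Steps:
Function('U')(y, p) = Add(-44, Mul(-1, y)) (Function('U')(y, p) = Add(-5, Add(-39, Mul(-1, y))) = Add(-44, Mul(-1, y)))
Mul(Function('U')(Add(8, Function('O')(4, 0)), -21), 158) = Mul(Add(-44, Mul(-1, Add(8, -3))), 158) = Mul(Add(-44, Mul(-1, 5)), 158) = Mul(Add(-44, -5), 158) = Mul(-49, 158) = -7742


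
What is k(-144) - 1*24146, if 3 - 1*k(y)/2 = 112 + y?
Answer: -24076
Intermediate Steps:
k(y) = -218 - 2*y (k(y) = 6 - 2*(112 + y) = 6 + (-224 - 2*y) = -218 - 2*y)
k(-144) - 1*24146 = (-218 - 2*(-144)) - 1*24146 = (-218 + 288) - 24146 = 70 - 24146 = -24076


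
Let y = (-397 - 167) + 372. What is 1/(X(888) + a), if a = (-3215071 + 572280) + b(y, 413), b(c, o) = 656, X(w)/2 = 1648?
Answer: -1/2638839 ≈ -3.7895e-7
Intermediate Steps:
y = -192 (y = -564 + 372 = -192)
X(w) = 3296 (X(w) = 2*1648 = 3296)
a = -2642135 (a = (-3215071 + 572280) + 656 = -2642791 + 656 = -2642135)
1/(X(888) + a) = 1/(3296 - 2642135) = 1/(-2638839) = -1/2638839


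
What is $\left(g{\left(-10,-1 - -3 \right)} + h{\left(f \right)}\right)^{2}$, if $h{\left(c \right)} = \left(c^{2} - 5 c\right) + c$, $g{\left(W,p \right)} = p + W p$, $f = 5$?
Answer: $169$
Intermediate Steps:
$h{\left(c \right)} = c^{2} - 4 c$
$\left(g{\left(-10,-1 - -3 \right)} + h{\left(f \right)}\right)^{2} = \left(\left(-1 - -3\right) \left(1 - 10\right) + 5 \left(-4 + 5\right)\right)^{2} = \left(\left(-1 + 3\right) \left(-9\right) + 5 \cdot 1\right)^{2} = \left(2 \left(-9\right) + 5\right)^{2} = \left(-18 + 5\right)^{2} = \left(-13\right)^{2} = 169$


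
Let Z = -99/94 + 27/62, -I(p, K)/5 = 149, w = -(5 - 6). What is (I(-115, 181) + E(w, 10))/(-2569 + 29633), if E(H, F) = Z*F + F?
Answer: -1079895/39432248 ≈ -0.027386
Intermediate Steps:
w = 1 (w = -1*(-1) = 1)
I(p, K) = -745 (I(p, K) = -5*149 = -745)
Z = -900/1457 (Z = -99*1/94 + 27*(1/62) = -99/94 + 27/62 = -900/1457 ≈ -0.61771)
E(H, F) = 557*F/1457 (E(H, F) = -900*F/1457 + F = 557*F/1457)
(I(-115, 181) + E(w, 10))/(-2569 + 29633) = (-745 + (557/1457)*10)/(-2569 + 29633) = (-745 + 5570/1457)/27064 = -1079895/1457*1/27064 = -1079895/39432248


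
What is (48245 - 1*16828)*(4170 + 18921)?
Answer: 725449947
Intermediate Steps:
(48245 - 1*16828)*(4170 + 18921) = (48245 - 16828)*23091 = 31417*23091 = 725449947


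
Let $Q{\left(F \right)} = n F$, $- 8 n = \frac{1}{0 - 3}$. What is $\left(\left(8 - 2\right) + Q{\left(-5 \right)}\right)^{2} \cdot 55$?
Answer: $\frac{1062655}{576} \approx 1844.9$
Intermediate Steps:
$n = \frac{1}{24}$ ($n = - \frac{1}{8 \left(0 - 3\right)} = - \frac{1}{8 \left(-3\right)} = \left(- \frac{1}{8}\right) \left(- \frac{1}{3}\right) = \frac{1}{24} \approx 0.041667$)
$Q{\left(F \right)} = \frac{F}{24}$
$\left(\left(8 - 2\right) + Q{\left(-5 \right)}\right)^{2} \cdot 55 = \left(\left(8 - 2\right) + \frac{1}{24} \left(-5\right)\right)^{2} \cdot 55 = \left(6 - \frac{5}{24}\right)^{2} \cdot 55 = \left(\frac{139}{24}\right)^{2} \cdot 55 = \frac{19321}{576} \cdot 55 = \frac{1062655}{576}$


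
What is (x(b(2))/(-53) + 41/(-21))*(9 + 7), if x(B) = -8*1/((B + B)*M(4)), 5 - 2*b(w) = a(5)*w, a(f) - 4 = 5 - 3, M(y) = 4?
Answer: -34864/1113 ≈ -31.324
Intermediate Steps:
a(f) = 6 (a(f) = 4 + (5 - 3) = 4 + 2 = 6)
b(w) = 5/2 - 3*w
x(B) = -1/B (x(B) = -8*1/(4*(B + B)) = -8*1/(8*B) = -1/B)
(x(b(2))/(-53) + 41/(-21))*(9 + 7) = (-1/(5/2 - 3*2)/(-53) + 41/(-21))*(9 + 7) = (-1/(5/2 - 6)*(-1/53) + 41*(-1/21))*16 = (-1/(-7/2)*(-1/53) - 41/21)*16 = (-1*(-2/7)*(-1/53) - 41/21)*16 = ((2/7)*(-1/53) - 41/21)*16 = (-2/371 - 41/21)*16 = -2179/1113*16 = -34864/1113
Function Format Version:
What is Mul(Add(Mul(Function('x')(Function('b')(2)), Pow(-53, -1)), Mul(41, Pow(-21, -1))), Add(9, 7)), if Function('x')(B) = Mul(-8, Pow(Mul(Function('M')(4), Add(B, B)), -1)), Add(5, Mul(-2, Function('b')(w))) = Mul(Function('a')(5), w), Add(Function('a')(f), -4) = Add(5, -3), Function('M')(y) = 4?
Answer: Rational(-34864, 1113) ≈ -31.324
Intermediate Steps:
Function('a')(f) = 6 (Function('a')(f) = Add(4, Add(5, -3)) = Add(4, 2) = 6)
Function('b')(w) = Add(Rational(5, 2), Mul(-3, w)) (Function('b')(w) = Add(Rational(5, 2), Mul(Rational(-1, 2), Mul(6, w))) = Add(Rational(5, 2), Mul(-3, w)))
Function('x')(B) = Mul(-1, Pow(B, -1)) (Function('x')(B) = Mul(-8, Pow(Mul(4, Add(B, B)), -1)) = Mul(-8, Pow(Mul(4, Mul(2, B)), -1)) = Mul(-8, Pow(Mul(8, B), -1)) = Mul(-8, Mul(Rational(1, 8), Pow(B, -1))) = Mul(-1, Pow(B, -1)))
Mul(Add(Mul(Function('x')(Function('b')(2)), Pow(-53, -1)), Mul(41, Pow(-21, -1))), Add(9, 7)) = Mul(Add(Mul(Mul(-1, Pow(Add(Rational(5, 2), Mul(-3, 2)), -1)), Pow(-53, -1)), Mul(41, Pow(-21, -1))), Add(9, 7)) = Mul(Add(Mul(Mul(-1, Pow(Add(Rational(5, 2), -6), -1)), Rational(-1, 53)), Mul(41, Rational(-1, 21))), 16) = Mul(Add(Mul(Mul(-1, Pow(Rational(-7, 2), -1)), Rational(-1, 53)), Rational(-41, 21)), 16) = Mul(Add(Mul(Mul(-1, Rational(-2, 7)), Rational(-1, 53)), Rational(-41, 21)), 16) = Mul(Add(Mul(Rational(2, 7), Rational(-1, 53)), Rational(-41, 21)), 16) = Mul(Add(Rational(-2, 371), Rational(-41, 21)), 16) = Mul(Rational(-2179, 1113), 16) = Rational(-34864, 1113)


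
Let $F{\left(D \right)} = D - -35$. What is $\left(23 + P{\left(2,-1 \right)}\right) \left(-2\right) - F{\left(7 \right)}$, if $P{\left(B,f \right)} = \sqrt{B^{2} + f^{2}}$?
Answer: $-88 - 2 \sqrt{5} \approx -92.472$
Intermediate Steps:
$F{\left(D \right)} = 35 + D$ ($F{\left(D \right)} = D + 35 = 35 + D$)
$\left(23 + P{\left(2,-1 \right)}\right) \left(-2\right) - F{\left(7 \right)} = \left(23 + \sqrt{2^{2} + \left(-1\right)^{2}}\right) \left(-2\right) - \left(35 + 7\right) = \left(23 + \sqrt{4 + 1}\right) \left(-2\right) - 42 = \left(23 + \sqrt{5}\right) \left(-2\right) - 42 = \left(-46 - 2 \sqrt{5}\right) - 42 = -88 - 2 \sqrt{5}$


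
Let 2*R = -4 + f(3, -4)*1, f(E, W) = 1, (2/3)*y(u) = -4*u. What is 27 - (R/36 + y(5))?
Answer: 1369/24 ≈ 57.042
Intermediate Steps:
y(u) = -6*u (y(u) = 3*(-4*u)/2 = -6*u)
R = -3/2 (R = (-4 + 1*1)/2 = (-4 + 1)/2 = (½)*(-3) = -3/2 ≈ -1.5000)
27 - (R/36 + y(5)) = 27 - (-3/2/36 - 6*5) = 27 - (-3/2*1/36 - 30) = 27 - (-1/24 - 30) = 27 - 1*(-721/24) = 27 + 721/24 = 1369/24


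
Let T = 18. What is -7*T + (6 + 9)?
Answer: -111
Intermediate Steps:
-7*T + (6 + 9) = -7*18 + (6 + 9) = -126 + 15 = -111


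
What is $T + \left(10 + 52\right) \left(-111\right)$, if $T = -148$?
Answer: $-7030$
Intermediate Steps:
$T + \left(10 + 52\right) \left(-111\right) = -148 + \left(10 + 52\right) \left(-111\right) = -148 + 62 \left(-111\right) = -148 - 6882 = -7030$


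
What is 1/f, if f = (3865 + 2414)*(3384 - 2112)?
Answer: 1/7986888 ≈ 1.2521e-7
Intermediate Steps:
f = 7986888 (f = 6279*1272 = 7986888)
1/f = 1/7986888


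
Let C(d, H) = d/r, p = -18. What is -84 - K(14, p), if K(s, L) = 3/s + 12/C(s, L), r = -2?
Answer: -165/2 ≈ -82.500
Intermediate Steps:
C(d, H) = -d/2 (C(d, H) = d/(-2) = d*(-½) = -d/2)
K(s, L) = -21/s (K(s, L) = 3/s + 12/((-s/2)) = 3/s + 12*(-2/s) = 3/s - 24/s = -21/s)
-84 - K(14, p) = -84 - (-21)/14 = -84 - 1*(-3/2) = -84 + 3/2 = -165/2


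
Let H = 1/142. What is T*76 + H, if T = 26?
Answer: 280593/142 ≈ 1976.0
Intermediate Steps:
H = 1/142 ≈ 0.0070423
T*76 + H = 26*76 + 1/142 = 1976 + 1/142 = 280593/142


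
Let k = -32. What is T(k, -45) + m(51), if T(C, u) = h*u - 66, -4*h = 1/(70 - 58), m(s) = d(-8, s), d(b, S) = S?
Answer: -225/16 ≈ -14.063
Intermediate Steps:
m(s) = s
h = -1/48 (h = -1/(4*(70 - 58)) = -¼/12 = -¼*1/12 = -1/48 ≈ -0.020833)
T(C, u) = -66 - u/48 (T(C, u) = -u/48 - 66 = -66 - u/48)
T(k, -45) + m(51) = (-66 - 1/48*(-45)) + 51 = (-66 + 15/16) + 51 = -1041/16 + 51 = -225/16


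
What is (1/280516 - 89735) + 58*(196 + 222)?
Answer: -18371273355/280516 ≈ -65491.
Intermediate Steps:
(1/280516 - 89735) + 58*(196 + 222) = (1/280516 - 89735) + 58*418 = -25172103259/280516 + 24244 = -18371273355/280516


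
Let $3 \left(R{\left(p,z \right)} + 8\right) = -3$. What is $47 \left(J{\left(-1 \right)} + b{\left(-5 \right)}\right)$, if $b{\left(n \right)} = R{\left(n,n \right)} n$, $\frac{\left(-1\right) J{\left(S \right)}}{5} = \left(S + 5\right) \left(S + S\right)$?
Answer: $3995$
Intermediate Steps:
$J{\left(S \right)} = - 10 S \left(5 + S\right)$ ($J{\left(S \right)} = - 5 \left(S + 5\right) \left(S + S\right) = - 5 \left(5 + S\right) 2 S = - 5 \cdot 2 S \left(5 + S\right) = - 10 S \left(5 + S\right)$)
$R{\left(p,z \right)} = -9$ ($R{\left(p,z \right)} = -8 + \frac{1}{3} \left(-3\right) = -8 - 1 = -9$)
$b{\left(n \right)} = - 9 n$
$47 \left(J{\left(-1 \right)} + b{\left(-5 \right)}\right) = 47 \left(\left(-10\right) \left(-1\right) \left(5 - 1\right) - -45\right) = 47 \left(\left(-10\right) \left(-1\right) 4 + 45\right) = 47 \left(40 + 45\right) = 47 \cdot 85 = 3995$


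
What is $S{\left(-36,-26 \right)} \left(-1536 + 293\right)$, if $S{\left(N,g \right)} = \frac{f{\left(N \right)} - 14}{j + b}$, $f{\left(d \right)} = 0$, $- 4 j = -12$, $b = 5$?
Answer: $\frac{8701}{4} \approx 2175.3$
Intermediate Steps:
$j = 3$ ($j = \left(- \frac{1}{4}\right) \left(-12\right) = 3$)
$S{\left(N,g \right)} = - \frac{7}{4}$ ($S{\left(N,g \right)} = \frac{0 - 14}{3 + 5} = - \frac{14}{8} = \left(-14\right) \frac{1}{8} = - \frac{7}{4}$)
$S{\left(-36,-26 \right)} \left(-1536 + 293\right) = - \frac{7 \left(-1536 + 293\right)}{4} = \left(- \frac{7}{4}\right) \left(-1243\right) = \frac{8701}{4}$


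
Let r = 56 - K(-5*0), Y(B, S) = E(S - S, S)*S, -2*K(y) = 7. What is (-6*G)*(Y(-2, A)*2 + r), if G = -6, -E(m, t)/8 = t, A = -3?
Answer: -3042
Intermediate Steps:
E(m, t) = -8*t
K(y) = -7/2 (K(y) = -½*7 = -7/2)
Y(B, S) = -8*S² (Y(B, S) = (-8*S)*S = -8*S²)
r = 119/2 (r = 56 - 1*(-7/2) = 56 + 7/2 = 119/2 ≈ 59.500)
(-6*G)*(Y(-2, A)*2 + r) = (-6*(-6))*(-8*(-3)²*2 + 119/2) = 36*(-8*9*2 + 119/2) = 36*(-72*2 + 119/2) = 36*(-144 + 119/2) = 36*(-169/2) = -3042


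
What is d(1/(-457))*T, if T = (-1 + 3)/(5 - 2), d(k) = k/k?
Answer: ⅔ ≈ 0.66667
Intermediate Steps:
d(k) = 1
T = ⅔ (T = 2/3 = 2*(⅓) = ⅔ ≈ 0.66667)
d(1/(-457))*T = 1*(⅔) = ⅔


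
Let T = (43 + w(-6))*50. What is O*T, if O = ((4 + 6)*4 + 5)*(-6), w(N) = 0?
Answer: -580500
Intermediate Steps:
T = 2150 (T = (43 + 0)*50 = 43*50 = 2150)
O = -270 (O = (10*4 + 5)*(-6) = (40 + 5)*(-6) = 45*(-6) = -270)
O*T = -270*2150 = -580500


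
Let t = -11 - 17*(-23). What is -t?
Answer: -380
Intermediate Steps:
t = 380 (t = -11 + 391 = 380)
-t = -1*380 = -380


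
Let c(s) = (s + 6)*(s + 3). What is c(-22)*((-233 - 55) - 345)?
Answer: -192432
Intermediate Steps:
c(s) = (3 + s)*(6 + s) (c(s) = (6 + s)*(3 + s) = (3 + s)*(6 + s))
c(-22)*((-233 - 55) - 345) = (18 + (-22)² + 9*(-22))*((-233 - 55) - 345) = (18 + 484 - 198)*(-288 - 345) = 304*(-633) = -192432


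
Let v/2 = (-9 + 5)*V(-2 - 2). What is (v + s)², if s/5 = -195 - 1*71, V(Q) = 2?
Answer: 1811716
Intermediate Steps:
s = -1330 (s = 5*(-195 - 1*71) = 5*(-195 - 71) = 5*(-266) = -1330)
v = -16 (v = 2*((-9 + 5)*2) = 2*(-4*2) = 2*(-8) = -16)
(v + s)² = (-16 - 1330)² = (-1346)² = 1811716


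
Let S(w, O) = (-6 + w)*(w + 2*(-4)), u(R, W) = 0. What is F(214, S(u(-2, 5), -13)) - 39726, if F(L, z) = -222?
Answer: -39948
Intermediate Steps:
S(w, O) = (-8 + w)*(-6 + w) (S(w, O) = (-6 + w)*(w - 8) = (-6 + w)*(-8 + w) = (-8 + w)*(-6 + w))
F(214, S(u(-2, 5), -13)) - 39726 = -222 - 39726 = -39948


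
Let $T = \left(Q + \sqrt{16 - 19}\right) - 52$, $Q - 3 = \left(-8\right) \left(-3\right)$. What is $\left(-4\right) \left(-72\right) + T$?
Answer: $263 + i \sqrt{3} \approx 263.0 + 1.732 i$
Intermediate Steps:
$Q = 27$ ($Q = 3 - -24 = 3 + 24 = 27$)
$T = -25 + i \sqrt{3}$ ($T = \left(27 + \sqrt{16 - 19}\right) - 52 = \left(27 + \sqrt{-3}\right) - 52 = \left(27 + i \sqrt{3}\right) - 52 = -25 + i \sqrt{3} \approx -25.0 + 1.732 i$)
$\left(-4\right) \left(-72\right) + T = \left(-4\right) \left(-72\right) - \left(25 - i \sqrt{3}\right) = 288 - \left(25 - i \sqrt{3}\right) = 263 + i \sqrt{3}$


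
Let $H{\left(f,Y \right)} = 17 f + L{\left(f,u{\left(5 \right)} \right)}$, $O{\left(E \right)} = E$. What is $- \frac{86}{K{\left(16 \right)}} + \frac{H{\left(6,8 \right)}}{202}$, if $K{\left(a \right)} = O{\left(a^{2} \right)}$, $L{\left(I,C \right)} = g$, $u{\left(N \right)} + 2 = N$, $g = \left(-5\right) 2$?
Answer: $\frac{1545}{12928} \approx 0.11951$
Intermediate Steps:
$g = -10$
$u{\left(N \right)} = -2 + N$
$L{\left(I,C \right)} = -10$
$K{\left(a \right)} = a^{2}$
$H{\left(f,Y \right)} = -10 + 17 f$ ($H{\left(f,Y \right)} = 17 f - 10 = -10 + 17 f$)
$- \frac{86}{K{\left(16 \right)}} + \frac{H{\left(6,8 \right)}}{202} = - \frac{86}{16^{2}} + \frac{-10 + 17 \cdot 6}{202} = - \frac{86}{256} + \left(-10 + 102\right) \frac{1}{202} = \left(-86\right) \frac{1}{256} + 92 \cdot \frac{1}{202} = - \frac{43}{128} + \frac{46}{101} = \frac{1545}{12928}$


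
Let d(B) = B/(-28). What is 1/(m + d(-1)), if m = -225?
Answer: -28/6299 ≈ -0.0044452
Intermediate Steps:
d(B) = -B/28 (d(B) = B*(-1/28) = -B/28)
1/(m + d(-1)) = 1/(-225 - 1/28*(-1)) = 1/(-225 + 1/28) = 1/(-6299/28) = -28/6299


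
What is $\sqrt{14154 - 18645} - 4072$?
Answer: $-4072 + 3 i \sqrt{499} \approx -4072.0 + 67.015 i$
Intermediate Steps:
$\sqrt{14154 - 18645} - 4072 = \sqrt{-4491} - 4072 = 3 i \sqrt{499} - 4072 = -4072 + 3 i \sqrt{499}$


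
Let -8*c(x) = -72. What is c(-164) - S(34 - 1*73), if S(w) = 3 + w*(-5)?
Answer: -189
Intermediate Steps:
c(x) = 9 (c(x) = -⅛*(-72) = 9)
S(w) = 3 - 5*w
c(-164) - S(34 - 1*73) = 9 - (3 - 5*(34 - 1*73)) = 9 - (3 - 5*(34 - 73)) = 9 - (3 - 5*(-39)) = 9 - (3 + 195) = 9 - 1*198 = 9 - 198 = -189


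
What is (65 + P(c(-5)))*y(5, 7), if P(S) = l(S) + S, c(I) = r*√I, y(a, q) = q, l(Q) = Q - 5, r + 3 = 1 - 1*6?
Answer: 420 - 112*I*√5 ≈ 420.0 - 250.44*I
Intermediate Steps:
r = -8 (r = -3 + (1 - 1*6) = -3 + (1 - 6) = -3 - 5 = -8)
l(Q) = -5 + Q
c(I) = -8*√I
P(S) = -5 + 2*S (P(S) = (-5 + S) + S = -5 + 2*S)
(65 + P(c(-5)))*y(5, 7) = (65 + (-5 + 2*(-8*I*√5)))*7 = (65 + (-5 - 16*I*√5))*7 = (60 - 16*I*√5)*7 = 420 - 112*I*√5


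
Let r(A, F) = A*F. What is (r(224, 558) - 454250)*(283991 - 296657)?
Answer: 4170381828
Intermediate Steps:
(r(224, 558) - 454250)*(283991 - 296657) = (224*558 - 454250)*(283991 - 296657) = (124992 - 454250)*(-12666) = -329258*(-12666) = 4170381828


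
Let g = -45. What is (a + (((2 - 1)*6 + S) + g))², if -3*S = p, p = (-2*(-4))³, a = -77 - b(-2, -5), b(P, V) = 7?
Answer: 776161/9 ≈ 86240.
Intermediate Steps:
a = -84 (a = -77 - 1*7 = -77 - 7 = -84)
p = 512 (p = 8³ = 512)
S = -512/3 (S = -⅓*512 = -512/3 ≈ -170.67)
(a + (((2 - 1)*6 + S) + g))² = (-84 + (((2 - 1)*6 - 512/3) - 45))² = (-84 + ((1*6 - 512/3) - 45))² = (-84 + ((6 - 512/3) - 45))² = (-84 + (-494/3 - 45))² = (-84 - 629/3)² = (-881/3)² = 776161/9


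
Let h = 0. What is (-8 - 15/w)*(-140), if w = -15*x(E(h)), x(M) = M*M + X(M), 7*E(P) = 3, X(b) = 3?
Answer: 41965/39 ≈ 1076.0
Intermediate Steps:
E(P) = 3/7 (E(P) = (1/7)*3 = 3/7)
x(M) = 3 + M**2 (x(M) = M*M + 3 = M**2 + 3 = 3 + M**2)
w = -2340/49 (w = -15*(3 + (3/7)**2) = -15*(3 + 9/49) = -15*156/49 = -2340/49 ≈ -47.755)
(-8 - 15/w)*(-140) = (-8 - 15/(-2340/49))*(-140) = (-8 - 15*(-49/2340))*(-140) = (-8 + 49/156)*(-140) = -1199/156*(-140) = 41965/39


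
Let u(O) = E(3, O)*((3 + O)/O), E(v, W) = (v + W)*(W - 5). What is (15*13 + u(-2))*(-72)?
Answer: -14292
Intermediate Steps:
E(v, W) = (-5 + W)*(W + v) (E(v, W) = (W + v)*(-5 + W) = (-5 + W)*(W + v))
u(O) = (3 + O)*(-15 + O² - 2*O)/O (u(O) = (O² - 5*O - 5*3 + O*3)*((3 + O)/O) = (O² - 5*O - 15 + 3*O)*((3 + O)/O) = (-15 + O² - 2*O)*((3 + O)/O) = (3 + O)*(-15 + O² - 2*O)/O)
(15*13 + u(-2))*(-72) = (15*13 + (-21 - 2 + (-2)² - 45/(-2)))*(-72) = (195 + (-21 - 2 + 4 - 45*(-½)))*(-72) = (195 + (-21 - 2 + 4 + 45/2))*(-72) = (195 + 7/2)*(-72) = (397/2)*(-72) = -14292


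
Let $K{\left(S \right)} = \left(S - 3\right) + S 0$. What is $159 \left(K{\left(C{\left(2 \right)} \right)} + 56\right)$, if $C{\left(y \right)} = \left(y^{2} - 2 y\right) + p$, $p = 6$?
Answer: $9381$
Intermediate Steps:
$C{\left(y \right)} = 6 + y^{2} - 2 y$ ($C{\left(y \right)} = \left(y^{2} - 2 y\right) + 6 = 6 + y^{2} - 2 y$)
$K{\left(S \right)} = -3 + S$ ($K{\left(S \right)} = \left(-3 + S\right) + 0 = -3 + S$)
$159 \left(K{\left(C{\left(2 \right)} \right)} + 56\right) = 159 \left(\left(-3 + \left(6 + 2^{2} - 4\right)\right) + 56\right) = 159 \left(\left(-3 + \left(6 + 4 - 4\right)\right) + 56\right) = 159 \left(\left(-3 + 6\right) + 56\right) = 159 \left(3 + 56\right) = 159 \cdot 59 = 9381$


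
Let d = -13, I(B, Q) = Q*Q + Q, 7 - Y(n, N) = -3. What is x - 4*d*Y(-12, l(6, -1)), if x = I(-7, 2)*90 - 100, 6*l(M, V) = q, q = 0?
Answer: 960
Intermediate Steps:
l(M, V) = 0 (l(M, V) = (⅙)*0 = 0)
Y(n, N) = 10 (Y(n, N) = 7 - 1*(-3) = 7 + 3 = 10)
I(B, Q) = Q + Q² (I(B, Q) = Q² + Q = Q + Q²)
x = 440 (x = (2*(1 + 2))*90 - 100 = (2*3)*90 - 100 = 6*90 - 100 = 540 - 100 = 440)
x - 4*d*Y(-12, l(6, -1)) = 440 - 4*(-13)*10 = 440 - (-52)*10 = 440 - 1*(-520) = 440 + 520 = 960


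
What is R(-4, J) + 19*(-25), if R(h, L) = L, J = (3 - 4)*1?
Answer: -476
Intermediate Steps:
J = -1 (J = -1*1 = -1)
R(-4, J) + 19*(-25) = -1 + 19*(-25) = -1 - 475 = -476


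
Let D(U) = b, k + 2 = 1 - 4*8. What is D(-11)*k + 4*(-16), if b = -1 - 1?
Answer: 2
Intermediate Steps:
k = -33 (k = -2 + (1 - 4*8) = -2 + (1 - 1*32) = -2 + (1 - 32) = -2 - 31 = -33)
b = -2
D(U) = -2
D(-11)*k + 4*(-16) = -2*(-33) + 4*(-16) = 66 - 64 = 2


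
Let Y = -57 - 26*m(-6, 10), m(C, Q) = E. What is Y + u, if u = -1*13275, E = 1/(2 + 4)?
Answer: -40009/3 ≈ -13336.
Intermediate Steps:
E = 1/6 ≈ 0.16667
m(C, Q) = 1/6
u = -13275
Y = -184/3 (Y = -57 - 26*1/6 = -57 - 13/3 = -184/3 ≈ -61.333)
Y + u = -184/3 - 13275 = -40009/3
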